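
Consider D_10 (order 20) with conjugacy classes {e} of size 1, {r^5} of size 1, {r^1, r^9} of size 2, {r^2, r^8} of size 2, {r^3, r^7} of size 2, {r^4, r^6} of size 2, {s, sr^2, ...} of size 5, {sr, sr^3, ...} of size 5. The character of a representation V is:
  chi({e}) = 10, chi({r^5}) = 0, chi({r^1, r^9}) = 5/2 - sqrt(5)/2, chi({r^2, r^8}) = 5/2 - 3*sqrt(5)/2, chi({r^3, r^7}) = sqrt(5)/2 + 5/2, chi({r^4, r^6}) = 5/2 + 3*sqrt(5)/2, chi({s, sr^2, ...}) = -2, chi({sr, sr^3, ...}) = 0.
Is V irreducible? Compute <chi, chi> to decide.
Not irreducible (reducible): <chi, chi> = 11 > 1.

Justification: <chi, chi> = (1/|G|) sum_C |C| * |chi(C)|^2 = (1/20)[1*|10|^2 + 1*|0|^2 + 2*|5/2 - sqrt(5)/2|^2 + 2*|5/2 - 3*sqrt(5)/2|^2 + 2*|sqrt(5)/2 + 5/2|^2 + 2*|5/2 + 3*sqrt(5)/2|^2 + 5*|-2|^2 + 5*|0|^2]
  = (1/20)[(100) + (0) + (15 - 5*sqrt(5)) + (35 - 15*sqrt(5)) + (5*sqrt(5) + 15) + (15*sqrt(5) + 35) + (20) + (0)] = 220/20 = 11.
A character is irreducible iff <chi, chi> = 1, so this representation is reducible.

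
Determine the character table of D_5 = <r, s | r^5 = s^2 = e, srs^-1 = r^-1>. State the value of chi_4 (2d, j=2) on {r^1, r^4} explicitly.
Conjugacy classes: {e} of size 1, {r^1, r^4} of size 2, {r^2, r^3} of size 2, {s, sr, ..., sr^4} of size 5.
Character table:
  irrep \ class              {e} (size 1)  {r^1, r^4} (size 2)  {r^2, r^3} (size 2)  {s, sr, ..., sr^4} (size 5)
  chi_1 (triv)               1             1                    1                    1                          
  chi_2 (sign: r->1, s->-1)  1             1                    1                    -1                         
  chi_3 (2d, j=1)            2             -1/2 + sqrt(5)/2     -sqrt(5)/2 - 1/2     0                          
  chi_4 (2d, j=2)            2             -sqrt(5)/2 - 1/2     -1/2 + sqrt(5)/2     0                          

Spot check: chi_4 (2d, j=2) on {r^1, r^4} = -sqrt(5)/2 - 1/2.

Reasoning: D_5 has order 2*5 = 10 with 4 conjugacy classes, hence 4 irreducibles. Sum of squared dims 1 + 1 + 4 + 4 = 10 = |G|. Linear characters come from the abelianisation; the 2-dimensional irreps have character r^k -> 2*cos(2*pi*j*k/5), reflections -> 0.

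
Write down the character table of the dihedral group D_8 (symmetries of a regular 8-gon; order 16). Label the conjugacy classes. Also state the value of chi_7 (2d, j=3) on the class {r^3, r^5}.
Conjugacy classes: {e} of size 1, {r^4} of size 1, {r^1, r^7} of size 2, {r^2, r^6} of size 2, {r^3, r^5} of size 2, {s, sr^2, ...} of size 4, {sr, sr^3, ...} of size 4.
Character table:
  irrep \ class              {e} (size 1)  {r^4} (size 1)  {r^1, r^7} (size 2)  {r^2, r^6} (size 2)  {r^3, r^5} (size 2)  {s, sr^2, ...} (size 4)  {sr, sr^3, ...} (size 4)
  chi_1 (triv)               1             1               1                    1                    1                    1                        1                       
  chi_2 (sign: r->1, s->-1)  1             1               1                    1                    1                    -1                       -1                      
  chi_3 (r->-1, s->1)        1             1               -1                   1                    -1                   1                        -1                      
  chi_4 (r->-1, s->-1)       1             1               -1                   1                    -1                   -1                       1                       
  chi_5 (2d, j=1)            2             -2              sqrt(2)              0                    -sqrt(2)             0                        0                       
  chi_6 (2d, j=2)            2             2               0                    -2                   0                    0                        0                       
  chi_7 (2d, j=3)            2             -2              -sqrt(2)             0                    sqrt(2)              0                        0                       

Spot check: chi_7 (2d, j=3) on {r^3, r^5} = sqrt(2).

Working: D_8 has order 2*8 = 16 with 7 conjugacy classes, hence 7 irreducibles. Sum of squared dims 1 + 1 + 1 + 1 + 4 + 4 + 4 = 16 = |G|. Linear characters come from the abelianisation; the 2-dimensional irreps have character r^k -> 2*cos(2*pi*j*k/8), reflections -> 0.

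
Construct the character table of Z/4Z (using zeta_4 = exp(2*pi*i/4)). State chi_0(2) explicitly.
Character table of Z/4Z (irreps indexed chi_0,...,chi_3 with chi_k(m) = zeta_4^(k*m), zeta_4 = exp(2*pi*i/4)):
  irrep \ class  {0} (size 1)  {1} (size 1)  {2} (size 1)  {3} (size 1)
  chi_0          1             1             1             1           
  chi_1          1             I             -1            -I          
  chi_2          1             -1            1             -1          
  chi_3          1             -I            -1            I           

Spot check: chi_0(2) = zeta_4^(0*2) = zeta_4^0 = 1.

Details: Z/4Z is abelian, so all 4 irreducible complex representations are 1-dimensional. They are given by chi_k(m) = zeta_4^(k*m) for k = 0,...,3. Row orthogonality: sum_m chi_k(m) conj(chi_l(m)) = 4 * [k = l].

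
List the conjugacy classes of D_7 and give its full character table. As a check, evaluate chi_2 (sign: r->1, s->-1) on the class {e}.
Conjugacy classes: {e} of size 1, {r^1, r^6} of size 2, {r^2, r^5} of size 2, {r^3, r^4} of size 2, {s, sr, ..., sr^6} of size 7.
Character table:
  irrep \ class              {e} (size 1)  {r^1, r^6} (size 2)  {r^2, r^5} (size 2)  {r^3, r^4} (size 2)  {s, sr, ..., sr^6} (size 7)
  chi_1 (triv)               1             1                    1                    1                    1                          
  chi_2 (sign: r->1, s->-1)  1             1                    1                    1                    -1                         
  chi_3 (2d, j=1)            2             2*cos(2*pi/7)        -2*cos(3*pi/7)       -2*cos(pi/7)         0                          
  chi_4 (2d, j=2)            2             -2*cos(3*pi/7)       -2*cos(pi/7)         2*cos(2*pi/7)        0                          
  chi_5 (2d, j=3)            2             -2*cos(pi/7)         2*cos(2*pi/7)        -2*cos(3*pi/7)       0                          

Spot check: chi_2 (sign: r->1, s->-1) on {e} = 1.

Argument: D_7 has order 2*7 = 14 with 5 conjugacy classes, hence 5 irreducibles. Sum of squared dims 1 + 1 + 4 + 4 + 4 = 14 = |G|. Linear characters come from the abelianisation; the 2-dimensional irreps have character r^k -> 2*cos(2*pi*j*k/7), reflections -> 0.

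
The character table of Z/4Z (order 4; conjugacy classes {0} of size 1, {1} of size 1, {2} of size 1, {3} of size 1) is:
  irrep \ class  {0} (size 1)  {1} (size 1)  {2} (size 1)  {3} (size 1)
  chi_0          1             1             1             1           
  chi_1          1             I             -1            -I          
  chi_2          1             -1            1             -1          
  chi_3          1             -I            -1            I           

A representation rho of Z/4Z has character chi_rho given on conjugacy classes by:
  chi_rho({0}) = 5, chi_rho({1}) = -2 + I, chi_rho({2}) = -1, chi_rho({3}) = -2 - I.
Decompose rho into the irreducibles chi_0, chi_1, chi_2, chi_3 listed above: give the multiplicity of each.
Multiplicities: chi_0: 0, chi_1: 2, chi_2: 2, chi_3: 1.

Argument: Use <chi_rho, chi> = (1/|G|) sum_C |C| * chi_rho(C) * conj(chi(C)) with |G| = 4 for each irreducible chi in the table:
  <chi_rho, chi_0> = (1/4)[1*(5)*conj(1) + 1*(-2 + I)*conj(1) + 1*(-1)*conj(1) + 1*(-2 - I)*conj(1)]
      = (1/4)[(5) + (-2 + I) + (-1) + (-2 - I)] = 0/4 = 0
  <chi_rho, chi_1> = (1/4)[1*(5)*conj(1) + 1*(-2 + I)*conj(I) + 1*(-1)*conj(-1) + 1*(-2 - I)*conj(-I)]
      = (1/4)[(5) + (1 + 2*I) + (1) + (1 - 2*I)] = 8/4 = 2
  <chi_rho, chi_2> = (1/4)[1*(5)*conj(1) + 1*(-2 + I)*conj(-1) + 1*(-1)*conj(1) + 1*(-2 - I)*conj(-1)]
      = (1/4)[(5) + (2 - I) + (-1) + (2 + I)] = 8/4 = 2
  <chi_rho, chi_3> = (1/4)[1*(5)*conj(1) + 1*(-2 + I)*conj(-I) + 1*(-1)*conj(-1) + 1*(-2 - I)*conj(I)]
      = (1/4)[(5) + (-1 - 2*I) + (1) + (-1 + 2*I)] = 4/4 = 1
(Exp terms are combined using exp(i*s)*conj(exp(i*t)) = exp(i*(s-t)), and sums of them are collapsed using the identity that for every m > 1 the m distinct m-th roots of unity sum to 0, e.g. 1 + exp(2*I*pi/3) + exp(-2*I*pi/3) = 0.)
Dimension check: dim(rho) = sum (mult * dim) = 0*1 + 2*1 + 2*1 + 1*1 = 5 = chi_rho(e) = 5.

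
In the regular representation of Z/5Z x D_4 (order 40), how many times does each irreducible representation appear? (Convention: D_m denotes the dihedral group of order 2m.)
Each irreducible V_i of dimension d_i appears with multiplicity d_i, i.e. rho_reg = (direct sum over all irreducibles V_i) d_i V_i. The irreducible dimensions for Z/5Z x D_4 are 1, 1, 1, 1, 1, 1, 1, 1, 1, 1, 1, 1, 1, 1, 1, 1, 1, 1, 1, 1, 2, 2, 2, 2, 2: 20 irreducibles of dimension 1, each with multiplicity 1; 5 irreducibles of dimension 2, each with multiplicity 2. Total dimension 20*1*1 + 5*2*2 = 40 = |G|.

Reasoning: General theorem: in the regular representation of a finite group G, each irreducible appears with multiplicity equal to its dimension. Check: dim(rho_reg) = sum d_i^2 = 1 + 1 + 1 + 1 + 1 + 1 + 1 + 1 + 1 + 1 + 1 + 1 + 1 + 1 + 1 + 1 + 1 + 1 + 1 + 1 + 4 + 4 + 4 + 4 + 4 = 40 = |G|.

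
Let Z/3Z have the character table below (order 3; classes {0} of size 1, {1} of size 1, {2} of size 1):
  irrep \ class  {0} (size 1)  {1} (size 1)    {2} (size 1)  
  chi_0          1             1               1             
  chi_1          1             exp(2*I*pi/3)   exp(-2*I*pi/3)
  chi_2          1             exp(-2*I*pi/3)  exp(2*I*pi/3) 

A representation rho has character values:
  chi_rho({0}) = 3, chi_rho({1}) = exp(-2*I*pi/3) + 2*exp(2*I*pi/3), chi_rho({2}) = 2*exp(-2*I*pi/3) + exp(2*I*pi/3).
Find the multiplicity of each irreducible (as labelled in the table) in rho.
Multiplicities: chi_0: 0, chi_1: 2, chi_2: 1.

Working: Use <chi_rho, chi> = (1/|G|) sum_C |C| * chi_rho(C) * conj(chi(C)) with |G| = 3 for each irreducible chi in the table:
  <chi_rho, chi_0> = (1/3)[1*(3)*conj(1) + 1*(exp(-2*I*pi/3) + 2*exp(2*I*pi/3))*conj(1) + 1*(2*exp(-2*I*pi/3) + exp(2*I*pi/3))*conj(1)]
      = (1/3)[(3) + (exp(-2*I*pi/3) + 2*exp(2*I*pi/3)) + (2*exp(-2*I*pi/3) + exp(2*I*pi/3))] = 0/3 = 0
  <chi_rho, chi_1> = (1/3)[1*(3)*conj(1) + 1*(exp(-2*I*pi/3) + 2*exp(2*I*pi/3))*conj(exp(2*I*pi/3)) + 1*(2*exp(-2*I*pi/3) + exp(2*I*pi/3))*conj(exp(-2*I*pi/3))]
      = (1/3)[(3) + (2 + exp(2*I*pi/3)) + (2 + exp(-2*I*pi/3))] = 6/3 = 2
  <chi_rho, chi_2> = (1/3)[1*(3)*conj(1) + 1*(exp(-2*I*pi/3) + 2*exp(2*I*pi/3))*conj(exp(-2*I*pi/3)) + 1*(2*exp(-2*I*pi/3) + exp(2*I*pi/3))*conj(exp(2*I*pi/3))]
      = (1/3)[(3) + (1 + 2*exp(-2*I*pi/3)) + (1 + 2*exp(2*I*pi/3))] = 3/3 = 1
(Exp terms are combined using exp(i*s)*conj(exp(i*t)) = exp(i*(s-t)), and sums of them are collapsed using the identity that for every m > 1 the m distinct m-th roots of unity sum to 0, e.g. 1 + exp(2*I*pi/3) + exp(-2*I*pi/3) = 0.)
Dimension check: dim(rho) = sum (mult * dim) = 0*1 + 2*1 + 1*1 = 3 = chi_rho(e) = 3.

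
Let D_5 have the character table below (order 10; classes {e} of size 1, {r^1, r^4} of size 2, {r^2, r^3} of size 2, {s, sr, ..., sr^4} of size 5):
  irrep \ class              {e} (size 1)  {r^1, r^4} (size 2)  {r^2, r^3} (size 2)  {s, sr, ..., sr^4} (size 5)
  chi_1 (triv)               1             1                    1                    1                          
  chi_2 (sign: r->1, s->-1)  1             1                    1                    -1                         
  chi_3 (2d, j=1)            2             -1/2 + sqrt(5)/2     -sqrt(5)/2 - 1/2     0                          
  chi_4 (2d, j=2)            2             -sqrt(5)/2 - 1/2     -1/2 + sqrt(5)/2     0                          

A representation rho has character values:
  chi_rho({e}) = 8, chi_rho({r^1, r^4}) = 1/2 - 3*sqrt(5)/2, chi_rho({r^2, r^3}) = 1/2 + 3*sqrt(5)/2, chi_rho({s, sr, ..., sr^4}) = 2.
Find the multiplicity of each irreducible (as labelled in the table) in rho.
Multiplicities: chi_1: 2, chi_2: 0, chi_3: 0, chi_4: 3.

Why: Use <chi_rho, chi> = (1/|G|) sum_C |C| * chi_rho(C) * conj(chi(C)) with |G| = 10 for each irreducible chi in the table:
  <chi_rho, chi_1> = (1/10)[1*(8)*conj(1) + 2*(1/2 - 3*sqrt(5)/2)*conj(1) + 2*(1/2 + 3*sqrt(5)/2)*conj(1) + 5*(2)*conj(1)]
      = (1/10)[(8) + (1 - 3*sqrt(5)) + (1 + 3*sqrt(5)) + (10)] = 20/10 = 2
  <chi_rho, chi_2> = (1/10)[1*(8)*conj(1) + 2*(1/2 - 3*sqrt(5)/2)*conj(1) + 2*(1/2 + 3*sqrt(5)/2)*conj(1) + 5*(2)*conj(-1)]
      = (1/10)[(8) + (1 - 3*sqrt(5)) + (1 + 3*sqrt(5)) + (-10)] = 0/10 = 0
  <chi_rho, chi_3> = (1/10)[1*(8)*conj(2) + 2*(1/2 - 3*sqrt(5)/2)*conj(-1/2 + sqrt(5)/2) + 2*(1/2 + 3*sqrt(5)/2)*conj(-sqrt(5)/2 - 1/2) + 5*(2)*conj(0)]
      = (1/10)[(16) + (-8 + 2*sqrt(5)) + (-8 - 2*sqrt(5)) + (0)] = 0/10 = 0
  <chi_rho, chi_4> = (1/10)[1*(8)*conj(2) + 2*(1/2 - 3*sqrt(5)/2)*conj(-sqrt(5)/2 - 1/2) + 2*(1/2 + 3*sqrt(5)/2)*conj(-1/2 + sqrt(5)/2) + 5*(2)*conj(0)]
      = (1/10)[(16) + (sqrt(5) + 7) + (7 - sqrt(5)) + (0)] = 30/10 = 3
Dimension check: dim(rho) = sum (mult * dim) = 2*1 + 0*1 + 0*2 + 3*2 = 8 = chi_rho(e) = 8.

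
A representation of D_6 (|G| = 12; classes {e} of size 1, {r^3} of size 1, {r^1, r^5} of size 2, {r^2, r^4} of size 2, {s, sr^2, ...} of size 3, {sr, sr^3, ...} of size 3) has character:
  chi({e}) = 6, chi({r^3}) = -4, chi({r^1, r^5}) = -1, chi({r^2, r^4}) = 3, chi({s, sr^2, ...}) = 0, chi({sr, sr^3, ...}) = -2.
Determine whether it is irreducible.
Not irreducible (reducible): <chi, chi> = 7 > 1.

Solution. <chi, chi> = (1/|G|) sum_C |C| * |chi(C)|^2 = (1/12)[1*|6|^2 + 1*|-4|^2 + 2*|-1|^2 + 2*|3|^2 + 3*|0|^2 + 3*|-2|^2]
  = (1/12)[(36) + (16) + (2) + (18) + (0) + (12)] = 84/12 = 7.
A character is irreducible iff <chi, chi> = 1, so this representation is reducible.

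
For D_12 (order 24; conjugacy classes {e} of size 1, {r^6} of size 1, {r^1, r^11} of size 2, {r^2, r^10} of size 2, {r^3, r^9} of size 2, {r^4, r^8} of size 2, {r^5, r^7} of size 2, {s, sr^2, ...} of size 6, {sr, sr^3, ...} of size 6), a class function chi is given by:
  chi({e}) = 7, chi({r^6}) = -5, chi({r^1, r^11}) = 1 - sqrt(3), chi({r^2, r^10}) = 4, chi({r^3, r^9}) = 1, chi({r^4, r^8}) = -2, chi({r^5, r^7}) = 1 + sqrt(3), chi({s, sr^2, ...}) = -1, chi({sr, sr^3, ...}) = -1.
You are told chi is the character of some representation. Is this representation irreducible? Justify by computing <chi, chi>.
Not irreducible (reducible): <chi, chi> = 6 > 1.

Reasoning: <chi, chi> = (1/|G|) sum_C |C| * |chi(C)|^2 = (1/24)[1*|7|^2 + 1*|-5|^2 + 2*|1 - sqrt(3)|^2 + 2*|4|^2 + 2*|1|^2 + 2*|-2|^2 + 2*|1 + sqrt(3)|^2 + 6*|-1|^2 + 6*|-1|^2]
  = (1/24)[(49) + (25) + (8 - 4*sqrt(3)) + (32) + (2) + (8) + (4*sqrt(3) + 8) + (6) + (6)] = 144/24 = 6.
A character is irreducible iff <chi, chi> = 1, so this representation is reducible.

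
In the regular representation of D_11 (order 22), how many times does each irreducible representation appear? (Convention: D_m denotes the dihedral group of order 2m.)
Each irreducible V_i of dimension d_i appears with multiplicity d_i, i.e. rho_reg = (direct sum over all irreducibles V_i) d_i V_i. The irreducible dimensions for D_11 are 1, 1, 2, 2, 2, 2, 2: 2 irreducibles of dimension 1, each with multiplicity 1; 5 irreducibles of dimension 2, each with multiplicity 2. Total dimension 2*1*1 + 5*2*2 = 22 = |G|.

Proof sketch: General theorem: in the regular representation of a finite group G, each irreducible appears with multiplicity equal to its dimension. Check: dim(rho_reg) = sum d_i^2 = 1 + 1 + 4 + 4 + 4 + 4 + 4 = 22 = |G|.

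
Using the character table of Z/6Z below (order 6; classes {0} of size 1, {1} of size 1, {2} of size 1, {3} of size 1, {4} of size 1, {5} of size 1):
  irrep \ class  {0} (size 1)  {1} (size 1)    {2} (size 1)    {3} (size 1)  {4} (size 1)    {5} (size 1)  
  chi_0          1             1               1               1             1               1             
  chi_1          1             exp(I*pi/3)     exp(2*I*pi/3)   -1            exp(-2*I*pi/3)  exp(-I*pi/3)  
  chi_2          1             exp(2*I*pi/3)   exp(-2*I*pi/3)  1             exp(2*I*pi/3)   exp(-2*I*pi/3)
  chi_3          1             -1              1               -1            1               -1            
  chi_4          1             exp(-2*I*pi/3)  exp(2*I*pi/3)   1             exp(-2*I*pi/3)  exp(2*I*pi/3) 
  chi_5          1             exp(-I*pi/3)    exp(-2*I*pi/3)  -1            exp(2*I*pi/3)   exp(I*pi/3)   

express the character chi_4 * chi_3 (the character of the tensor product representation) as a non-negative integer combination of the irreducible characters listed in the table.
chi_4 tensor chi_3 = chi_1 (all other irreducibles have multiplicity 0).

Justification: The character of a tensor product is the pointwise product (chi_4 * chi_3)(C) = chi_4(C) * chi_3(C):
  {0}: (1)*(1), {1}: (exp(-2*I*pi/3))*(-1), {2}: (exp(2*I*pi/3))*(1), {3}: (1)*(-1), {4}: (exp(-2*I*pi/3))*(1), {5}: (exp(2*I*pi/3))*(-1)
so (chi_4 * chi_3) takes values
  {0} -> 1, {1} -> -exp(-2*I*pi/3), {2} -> exp(2*I*pi/3), {3} -> -1, {4} -> exp(-2*I*pi/3), {5} -> -exp(2*I*pi/3).
Now take the inner product of this character with each irreducible chi from the table, <chi_4*chi_3, chi> = (1/6) sum_C |C| (chi_4*chi_3)(C) conj(chi(C)):
  <chi_4*chi_3, chi_0> = (1/6)[1*(1)*conj(1) + 1*(-exp(-2*I*pi/3))*conj(1) + 1*(exp(2*I*pi/3))*conj(1) + 1*(-1)*conj(1) + 1*(exp(-2*I*pi/3))*conj(1) + 1*(-exp(2*I*pi/3))*conj(1)]
      = (1/6)[(1) + (-exp(-2*I*pi/3)) + (exp(2*I*pi/3)) + (-1) + (exp(-2*I*pi/3)) + (-exp(2*I*pi/3))] = 0/6 = 0
  <chi_4*chi_3, chi_1> = (1/6)[1*(1)*conj(1) + 1*(-exp(-2*I*pi/3))*conj(exp(I*pi/3)) + 1*(exp(2*I*pi/3))*conj(exp(2*I*pi/3)) + 1*(-1)*conj(-1) + 1*(exp(-2*I*pi/3))*conj(exp(-2*I*pi/3)) + 1*(-exp(2*I*pi/3))*conj(exp(-I*pi/3))]
      = (1/6)[(1) + (1) + (1) + (1) + (1) + (1)] = 6/6 = 1
  <chi_4*chi_3, chi_2> = (1/6)[1*(1)*conj(1) + 1*(-exp(-2*I*pi/3))*conj(exp(2*I*pi/3)) + 1*(exp(2*I*pi/3))*conj(exp(-2*I*pi/3)) + 1*(-1)*conj(1) + 1*(exp(-2*I*pi/3))*conj(exp(2*I*pi/3)) + 1*(-exp(2*I*pi/3))*conj(exp(-2*I*pi/3))]
      = (1/6)[(1) + (-exp(2*I*pi/3)) + (exp(-2*I*pi/3)) + (-1) + (exp(2*I*pi/3)) + (-exp(-2*I*pi/3))] = 0/6 = 0
  <chi_4*chi_3, chi_3> = (1/6)[1*(1)*conj(1) + 1*(-exp(-2*I*pi/3))*conj(-1) + 1*(exp(2*I*pi/3))*conj(1) + 1*(-1)*conj(-1) + 1*(exp(-2*I*pi/3))*conj(1) + 1*(-exp(2*I*pi/3))*conj(-1)]
      = (1/6)[(1) + (exp(-2*I*pi/3)) + (exp(2*I*pi/3)) + (1) + (exp(-2*I*pi/3)) + (exp(2*I*pi/3))] = 0/6 = 0
  <chi_4*chi_3, chi_4> = (1/6)[1*(1)*conj(1) + 1*(-exp(-2*I*pi/3))*conj(exp(-2*I*pi/3)) + 1*(exp(2*I*pi/3))*conj(exp(2*I*pi/3)) + 1*(-1)*conj(1) + 1*(exp(-2*I*pi/3))*conj(exp(-2*I*pi/3)) + 1*(-exp(2*I*pi/3))*conj(exp(2*I*pi/3))]
      = (1/6)[(1) + (-1) + (1) + (-1) + (1) + (-1)] = 0/6 = 0
  <chi_4*chi_3, chi_5> = (1/6)[1*(1)*conj(1) + 1*(-exp(-2*I*pi/3))*conj(exp(-I*pi/3)) + 1*(exp(2*I*pi/3))*conj(exp(-2*I*pi/3)) + 1*(-1)*conj(-1) + 1*(exp(-2*I*pi/3))*conj(exp(2*I*pi/3)) + 1*(-exp(2*I*pi/3))*conj(exp(I*pi/3))]
      = (1/6)[(1) + (-exp(-I*pi/3)) + (exp(-2*I*pi/3)) + (1) + (exp(2*I*pi/3)) + (-exp(I*pi/3))] = 0/6 = 0
(Exp terms are combined using exp(i*s)*conj(exp(i*t)) = exp(i*(s-t)), and sums of them are collapsed using the identity that for every m > 1 the m distinct m-th roots of unity sum to 0, e.g. 1 + exp(2*I*pi/3) + exp(-2*I*pi/3) = 0.)
Hence the multiplicities are chi_1: 1. Dimension check: dim(chi_4)*dim(chi_3) = 1*1 = 1 and sum (mult * dim) = 1*1 = 1.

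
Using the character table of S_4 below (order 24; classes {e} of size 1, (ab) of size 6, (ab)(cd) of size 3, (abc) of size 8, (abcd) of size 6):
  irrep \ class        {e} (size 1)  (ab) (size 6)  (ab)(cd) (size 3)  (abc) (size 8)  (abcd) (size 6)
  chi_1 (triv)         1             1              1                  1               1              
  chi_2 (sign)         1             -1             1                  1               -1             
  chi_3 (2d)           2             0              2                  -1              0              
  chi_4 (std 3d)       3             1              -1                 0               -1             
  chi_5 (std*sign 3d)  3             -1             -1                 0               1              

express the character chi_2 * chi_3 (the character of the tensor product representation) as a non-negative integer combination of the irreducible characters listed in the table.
chi_2 tensor chi_3 = chi_3 (all other irreducibles have multiplicity 0).

Reasoning: The character of a tensor product is the pointwise product (chi_2 * chi_3)(C) = chi_2(C) * chi_3(C):
  {e}: (1)*(2), (ab): (-1)*(0), (ab)(cd): (1)*(2), (abc): (1)*(-1), (abcd): (-1)*(0)
so (chi_2 * chi_3) takes values
  {e} -> 2, (ab) -> 0, (ab)(cd) -> 2, (abc) -> -1, (abcd) -> 0.
Now take the inner product of this character with each irreducible chi from the table, <chi_2*chi_3, chi> = (1/24) sum_C |C| (chi_2*chi_3)(C) conj(chi(C)):
  <chi_2*chi_3, chi_1> = (1/24)[1*(2)*conj(1) + 6*(0)*conj(1) + 3*(2)*conj(1) + 8*(-1)*conj(1) + 6*(0)*conj(1)]
      = (1/24)[(2) + (0) + (6) + (-8) + (0)] = 0/24 = 0
  <chi_2*chi_3, chi_2> = (1/24)[1*(2)*conj(1) + 6*(0)*conj(-1) + 3*(2)*conj(1) + 8*(-1)*conj(1) + 6*(0)*conj(-1)]
      = (1/24)[(2) + (0) + (6) + (-8) + (0)] = 0/24 = 0
  <chi_2*chi_3, chi_3> = (1/24)[1*(2)*conj(2) + 6*(0)*conj(0) + 3*(2)*conj(2) + 8*(-1)*conj(-1) + 6*(0)*conj(0)]
      = (1/24)[(4) + (0) + (12) + (8) + (0)] = 24/24 = 1
  <chi_2*chi_3, chi_4> = (1/24)[1*(2)*conj(3) + 6*(0)*conj(1) + 3*(2)*conj(-1) + 8*(-1)*conj(0) + 6*(0)*conj(-1)]
      = (1/24)[(6) + (0) + (-6) + (0) + (0)] = 0/24 = 0
  <chi_2*chi_3, chi_5> = (1/24)[1*(2)*conj(3) + 6*(0)*conj(-1) + 3*(2)*conj(-1) + 8*(-1)*conj(0) + 6*(0)*conj(1)]
      = (1/24)[(6) + (0) + (-6) + (0) + (0)] = 0/24 = 0
Hence the multiplicities are chi_3: 1. Dimension check: dim(chi_2)*dim(chi_3) = 1*2 = 2 and sum (mult * dim) = 1*2 = 2.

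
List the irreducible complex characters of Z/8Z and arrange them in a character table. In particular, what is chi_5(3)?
Character table of Z/8Z (irreps indexed chi_0,...,chi_7 with chi_k(m) = zeta_8^(k*m), zeta_8 = exp(2*pi*i/8)):
  irrep \ class  {0} (size 1)  {1} (size 1)    {2} (size 1)  {3} (size 1)    {4} (size 1)  {5} (size 1)    {6} (size 1)  {7} (size 1)  
  chi_0          1             1               1             1               1             1               1             1             
  chi_1          1             exp(I*pi/4)     I             exp(3*I*pi/4)   -1            exp(-3*I*pi/4)  -I            exp(-I*pi/4)  
  chi_2          1             I               -1            -I              1             I               -1            -I            
  chi_3          1             exp(3*I*pi/4)   -I            exp(I*pi/4)     -1            exp(-I*pi/4)    I             exp(-3*I*pi/4)
  chi_4          1             -1              1             -1              1             -1              1             -1            
  chi_5          1             exp(-3*I*pi/4)  I             exp(-I*pi/4)    -1            exp(I*pi/4)     -I            exp(3*I*pi/4) 
  chi_6          1             -I              -1            I               1             -I              -1            I             
  chi_7          1             exp(-I*pi/4)    -I            exp(-3*I*pi/4)  -1            exp(3*I*pi/4)   I             exp(I*pi/4)   

Spot check: chi_5(3) = zeta_8^(5*3) = zeta_8^15 = exp(-I*pi/4).

Working: Z/8Z is abelian, so all 8 irreducible complex representations are 1-dimensional. They are given by chi_k(m) = zeta_8^(k*m) for k = 0,...,7. Row orthogonality: sum_m chi_k(m) conj(chi_l(m)) = 8 * [k = l].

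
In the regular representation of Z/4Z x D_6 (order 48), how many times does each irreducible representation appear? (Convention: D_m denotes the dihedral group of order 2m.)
Each irreducible V_i of dimension d_i appears with multiplicity d_i, i.e. rho_reg = (direct sum over all irreducibles V_i) d_i V_i. The irreducible dimensions for Z/4Z x D_6 are 1, 1, 1, 1, 1, 1, 1, 1, 1, 1, 1, 1, 1, 1, 1, 1, 2, 2, 2, 2, 2, 2, 2, 2: 16 irreducibles of dimension 1, each with multiplicity 1; 8 irreducibles of dimension 2, each with multiplicity 2. Total dimension 16*1*1 + 8*2*2 = 48 = |G|.

Explanation: General theorem: in the regular representation of a finite group G, each irreducible appears with multiplicity equal to its dimension. Check: dim(rho_reg) = sum d_i^2 = 1 + 1 + 1 + 1 + 1 + 1 + 1 + 1 + 1 + 1 + 1 + 1 + 1 + 1 + 1 + 1 + 4 + 4 + 4 + 4 + 4 + 4 + 4 + 4 = 48 = |G|.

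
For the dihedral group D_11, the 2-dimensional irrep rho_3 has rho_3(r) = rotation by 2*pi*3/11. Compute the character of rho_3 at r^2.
chi_{rho_3}(r^2) = 2*cos(2*pi*3*2/11) = -2*cos(pi/11)

Justification: rho_3(r^2) is rotation by angle 2*pi*3*2/11, whose trace is 2*cos(2*pi*3*2/11) = -2*cos(pi/11).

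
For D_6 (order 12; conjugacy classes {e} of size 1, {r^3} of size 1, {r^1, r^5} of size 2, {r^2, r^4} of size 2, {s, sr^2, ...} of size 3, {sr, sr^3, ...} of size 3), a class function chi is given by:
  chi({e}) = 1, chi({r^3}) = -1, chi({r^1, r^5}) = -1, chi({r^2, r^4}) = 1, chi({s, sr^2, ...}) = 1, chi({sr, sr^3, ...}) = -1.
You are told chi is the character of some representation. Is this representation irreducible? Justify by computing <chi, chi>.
Irreducible: <chi, chi> = 1.

Explanation: <chi, chi> = (1/|G|) sum_C |C| * |chi(C)|^2 = (1/12)[1*|1|^2 + 1*|-1|^2 + 2*|-1|^2 + 2*|1|^2 + 3*|1|^2 + 3*|-1|^2]
  = (1/12)[(1) + (1) + (2) + (2) + (3) + (3)] = 12/12 = 1.
A character is irreducible iff <chi, chi> = 1, so this representation is irreducible.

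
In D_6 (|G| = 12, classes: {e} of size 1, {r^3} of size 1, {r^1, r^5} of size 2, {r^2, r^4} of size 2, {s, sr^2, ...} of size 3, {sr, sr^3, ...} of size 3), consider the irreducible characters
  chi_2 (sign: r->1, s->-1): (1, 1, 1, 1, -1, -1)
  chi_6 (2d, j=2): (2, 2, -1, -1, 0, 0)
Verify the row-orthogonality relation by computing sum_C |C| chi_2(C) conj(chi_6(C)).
Sum = 0; so <chi_2, chi_6> = 0 (distinct irreducibles are orthogonal).

Derivation: Compute term by term over conjugacy classes (|C| * chi_2(C) * conj(chi_6(C))):
  1*(1)*conj(2) + 1*(1)*conj(2) + 2*(1)*conj(-1) + 2*(1)*conj(-1) + 3*(-1)*conj(0) + 3*(-1)*conj(0)
  = (2) + (2) + (-2) + (-2) + (0) + (0)
  = 0.
Dividing by |G| = 12 gives 0/12 = 0, matching the row-orthogonality relation <chi_2, chi_6> = [chi_2 = chi_6].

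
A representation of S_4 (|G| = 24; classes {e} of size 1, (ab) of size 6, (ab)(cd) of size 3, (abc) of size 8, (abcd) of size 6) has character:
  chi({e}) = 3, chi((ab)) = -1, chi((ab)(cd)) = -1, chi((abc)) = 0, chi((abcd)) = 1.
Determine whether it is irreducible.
Irreducible: <chi, chi> = 1.

Working: <chi, chi> = (1/|G|) sum_C |C| * |chi(C)|^2 = (1/24)[1*|3|^2 + 6*|-1|^2 + 3*|-1|^2 + 8*|0|^2 + 6*|1|^2]
  = (1/24)[(9) + (6) + (3) + (0) + (6)] = 24/24 = 1.
A character is irreducible iff <chi, chi> = 1, so this representation is irreducible.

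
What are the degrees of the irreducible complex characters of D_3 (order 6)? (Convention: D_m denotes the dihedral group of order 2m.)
Dimensions: 1, 1, 2

Proof sketch: There are 3 irreducibles (= number of conjugacy classes). Their dimensions d_i satisfy sum d_i^2 = |G| = 6: 1 + 1 + 4 = 6.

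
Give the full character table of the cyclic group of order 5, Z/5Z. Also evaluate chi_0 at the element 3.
Character table of Z/5Z (irreps indexed chi_0,...,chi_4 with chi_k(m) = zeta_5^(k*m), zeta_5 = exp(2*pi*i/5)):
  irrep \ class  {0} (size 1)  {1} (size 1)    {2} (size 1)    {3} (size 1)    {4} (size 1)  
  chi_0          1             1               1               1               1             
  chi_1          1             exp(2*I*pi/5)   exp(4*I*pi/5)   exp(-4*I*pi/5)  exp(-2*I*pi/5)
  chi_2          1             exp(4*I*pi/5)   exp(-2*I*pi/5)  exp(2*I*pi/5)   exp(-4*I*pi/5)
  chi_3          1             exp(-4*I*pi/5)  exp(2*I*pi/5)   exp(-2*I*pi/5)  exp(4*I*pi/5) 
  chi_4          1             exp(-2*I*pi/5)  exp(-4*I*pi/5)  exp(4*I*pi/5)   exp(2*I*pi/5) 

Spot check: chi_0(3) = zeta_5^(0*3) = zeta_5^0 = 1.

Reasoning: Z/5Z is abelian, so all 5 irreducible complex representations are 1-dimensional. They are given by chi_k(m) = zeta_5^(k*m) for k = 0,...,4. Row orthogonality: sum_m chi_k(m) conj(chi_l(m)) = 5 * [k = l].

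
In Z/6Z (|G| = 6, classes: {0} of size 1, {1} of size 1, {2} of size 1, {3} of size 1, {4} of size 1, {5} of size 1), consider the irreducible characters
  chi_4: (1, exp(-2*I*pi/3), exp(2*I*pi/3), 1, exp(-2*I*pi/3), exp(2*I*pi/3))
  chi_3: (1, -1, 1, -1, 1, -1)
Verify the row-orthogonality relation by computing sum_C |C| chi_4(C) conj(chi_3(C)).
Sum = 0; so <chi_4, chi_3> = 0 (distinct irreducibles are orthogonal).

Compute term by term over conjugacy classes (|C| * chi_4(C) * conj(chi_3(C))):
  1*(1)*conj(1) + 1*(exp(-2*I*pi/3))*conj(-1) + 1*(exp(2*I*pi/3))*conj(1) + 1*(1)*conj(-1) + 1*(exp(-2*I*pi/3))*conj(1) + 1*(exp(2*I*pi/3))*conj(-1)
  = (1) + (-exp(-2*I*pi/3)) + (exp(2*I*pi/3)) + (-1) + (exp(-2*I*pi/3)) + (-exp(2*I*pi/3))
  = 0.
(Exp terms are combined using exp(i*s)*conj(exp(i*t)) = exp(i*(s-t)), and sums of them are collapsed using the identity that for every m > 1 the m distinct m-th roots of unity sum to 0, e.g. 1 + exp(2*I*pi/3) + exp(-2*I*pi/3) = 0.)
Dividing by |G| = 6 gives 0/6 = 0, matching the row-orthogonality relation <chi_4, chi_3> = [chi_4 = chi_3].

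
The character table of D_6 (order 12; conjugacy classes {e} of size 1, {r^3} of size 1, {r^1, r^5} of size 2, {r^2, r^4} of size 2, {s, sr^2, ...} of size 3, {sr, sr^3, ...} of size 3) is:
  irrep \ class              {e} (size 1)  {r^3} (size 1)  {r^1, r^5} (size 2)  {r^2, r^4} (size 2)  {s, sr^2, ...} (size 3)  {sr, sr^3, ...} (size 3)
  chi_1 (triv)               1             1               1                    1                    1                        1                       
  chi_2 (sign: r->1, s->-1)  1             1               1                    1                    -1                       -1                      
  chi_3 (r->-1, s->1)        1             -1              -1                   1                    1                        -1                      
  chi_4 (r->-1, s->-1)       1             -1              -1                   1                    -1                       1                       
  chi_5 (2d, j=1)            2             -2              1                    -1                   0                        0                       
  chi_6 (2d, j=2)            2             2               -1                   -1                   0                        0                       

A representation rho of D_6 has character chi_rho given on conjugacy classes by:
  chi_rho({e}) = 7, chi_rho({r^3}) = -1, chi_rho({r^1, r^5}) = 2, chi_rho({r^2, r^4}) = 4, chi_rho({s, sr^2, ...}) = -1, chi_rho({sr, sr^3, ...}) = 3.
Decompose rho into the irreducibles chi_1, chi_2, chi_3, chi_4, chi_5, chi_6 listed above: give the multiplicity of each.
Multiplicities: chi_1: 2, chi_2: 1, chi_3: 0, chi_4: 2, chi_5: 1, chi_6: 0.

Explanation: Use <chi_rho, chi> = (1/|G|) sum_C |C| * chi_rho(C) * conj(chi(C)) with |G| = 12 for each irreducible chi in the table:
  <chi_rho, chi_1> = (1/12)[1*(7)*conj(1) + 1*(-1)*conj(1) + 2*(2)*conj(1) + 2*(4)*conj(1) + 3*(-1)*conj(1) + 3*(3)*conj(1)]
      = (1/12)[(7) + (-1) + (4) + (8) + (-3) + (9)] = 24/12 = 2
  <chi_rho, chi_2> = (1/12)[1*(7)*conj(1) + 1*(-1)*conj(1) + 2*(2)*conj(1) + 2*(4)*conj(1) + 3*(-1)*conj(-1) + 3*(3)*conj(-1)]
      = (1/12)[(7) + (-1) + (4) + (8) + (3) + (-9)] = 12/12 = 1
  <chi_rho, chi_3> = (1/12)[1*(7)*conj(1) + 1*(-1)*conj(-1) + 2*(2)*conj(-1) + 2*(4)*conj(1) + 3*(-1)*conj(1) + 3*(3)*conj(-1)]
      = (1/12)[(7) + (1) + (-4) + (8) + (-3) + (-9)] = 0/12 = 0
  <chi_rho, chi_4> = (1/12)[1*(7)*conj(1) + 1*(-1)*conj(-1) + 2*(2)*conj(-1) + 2*(4)*conj(1) + 3*(-1)*conj(-1) + 3*(3)*conj(1)]
      = (1/12)[(7) + (1) + (-4) + (8) + (3) + (9)] = 24/12 = 2
  <chi_rho, chi_5> = (1/12)[1*(7)*conj(2) + 1*(-1)*conj(-2) + 2*(2)*conj(1) + 2*(4)*conj(-1) + 3*(-1)*conj(0) + 3*(3)*conj(0)]
      = (1/12)[(14) + (2) + (4) + (-8) + (0) + (0)] = 12/12 = 1
  <chi_rho, chi_6> = (1/12)[1*(7)*conj(2) + 1*(-1)*conj(2) + 2*(2)*conj(-1) + 2*(4)*conj(-1) + 3*(-1)*conj(0) + 3*(3)*conj(0)]
      = (1/12)[(14) + (-2) + (-4) + (-8) + (0) + (0)] = 0/12 = 0
Dimension check: dim(rho) = sum (mult * dim) = 2*1 + 1*1 + 0*1 + 2*1 + 1*2 + 0*2 = 7 = chi_rho(e) = 7.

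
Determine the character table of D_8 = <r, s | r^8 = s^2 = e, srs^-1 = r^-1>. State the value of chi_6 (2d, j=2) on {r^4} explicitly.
Conjugacy classes: {e} of size 1, {r^4} of size 1, {r^1, r^7} of size 2, {r^2, r^6} of size 2, {r^3, r^5} of size 2, {s, sr^2, ...} of size 4, {sr, sr^3, ...} of size 4.
Character table:
  irrep \ class              {e} (size 1)  {r^4} (size 1)  {r^1, r^7} (size 2)  {r^2, r^6} (size 2)  {r^3, r^5} (size 2)  {s, sr^2, ...} (size 4)  {sr, sr^3, ...} (size 4)
  chi_1 (triv)               1             1               1                    1                    1                    1                        1                       
  chi_2 (sign: r->1, s->-1)  1             1               1                    1                    1                    -1                       -1                      
  chi_3 (r->-1, s->1)        1             1               -1                   1                    -1                   1                        -1                      
  chi_4 (r->-1, s->-1)       1             1               -1                   1                    -1                   -1                       1                       
  chi_5 (2d, j=1)            2             -2              sqrt(2)              0                    -sqrt(2)             0                        0                       
  chi_6 (2d, j=2)            2             2               0                    -2                   0                    0                        0                       
  chi_7 (2d, j=3)            2             -2              -sqrt(2)             0                    sqrt(2)              0                        0                       

Spot check: chi_6 (2d, j=2) on {r^4} = 2.

Details: D_8 has order 2*8 = 16 with 7 conjugacy classes, hence 7 irreducibles. Sum of squared dims 1 + 1 + 1 + 1 + 4 + 4 + 4 = 16 = |G|. Linear characters come from the abelianisation; the 2-dimensional irreps have character r^k -> 2*cos(2*pi*j*k/8), reflections -> 0.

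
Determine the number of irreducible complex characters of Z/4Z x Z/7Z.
28

Derivation: The number of irreducible complex representations of a finite group equals its number of conjugacy classes. Z/4Z x Z/7Z is abelian of order 28, so every element is its own conjugacy class: 28 classes, so Z/4Z x Z/7Z (order 28) has exactly 28 irreducible complex representations.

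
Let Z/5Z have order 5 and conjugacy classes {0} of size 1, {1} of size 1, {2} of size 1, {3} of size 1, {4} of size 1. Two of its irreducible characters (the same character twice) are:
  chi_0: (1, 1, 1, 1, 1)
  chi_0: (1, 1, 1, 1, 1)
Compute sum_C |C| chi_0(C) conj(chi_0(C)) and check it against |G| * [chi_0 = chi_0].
Sum = 5 = |G| = 5; so <chi_0, chi_0> = 1 (norm-1 confirms irreducibility).

Justification: Compute term by term over conjugacy classes (|C| * chi_0(C) * conj(chi_0(C))):
  1*(1)*conj(1) + 1*(1)*conj(1) + 1*(1)*conj(1) + 1*(1)*conj(1) + 1*(1)*conj(1)
  = (1) + (1) + (1) + (1) + (1)
  = 5.
(Exp terms are combined using exp(i*s)*conj(exp(i*t)) = exp(i*(s-t)), and sums of them are collapsed using the identity that for every m > 1 the m distinct m-th roots of unity sum to 0, e.g. 1 + exp(2*I*pi/3) + exp(-2*I*pi/3) = 0.)
Dividing by |G| = 5 gives 5/5 = 1, matching the row-orthogonality relation <chi_0, chi_0> = [chi_0 = chi_0].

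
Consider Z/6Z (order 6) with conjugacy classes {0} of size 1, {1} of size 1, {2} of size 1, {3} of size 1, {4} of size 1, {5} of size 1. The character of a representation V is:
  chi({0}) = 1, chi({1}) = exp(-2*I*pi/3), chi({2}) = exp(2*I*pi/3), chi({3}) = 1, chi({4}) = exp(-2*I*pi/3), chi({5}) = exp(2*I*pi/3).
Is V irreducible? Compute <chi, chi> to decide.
Irreducible: <chi, chi> = 1.

Justification: <chi, chi> = (1/|G|) sum_C |C| * |chi(C)|^2 = (1/6)[1*|1|^2 + 1*|exp(-2*I*pi/3)|^2 + 1*|exp(2*I*pi/3)|^2 + 1*|1|^2 + 1*|exp(-2*I*pi/3)|^2 + 1*|exp(2*I*pi/3)|^2]
  = (1/6)[(1) + (1) + (1) + (1) + (1) + (1)] = 6/6 = 1.
(Exp terms are combined using exp(i*s)*conj(exp(i*t)) = exp(i*(s-t)), and sums of them are collapsed using the identity that for every m > 1 the m distinct m-th roots of unity sum to 0, e.g. 1 + exp(2*I*pi/3) + exp(-2*I*pi/3) = 0.)
A character is irreducible iff <chi, chi> = 1, so this representation is irreducible.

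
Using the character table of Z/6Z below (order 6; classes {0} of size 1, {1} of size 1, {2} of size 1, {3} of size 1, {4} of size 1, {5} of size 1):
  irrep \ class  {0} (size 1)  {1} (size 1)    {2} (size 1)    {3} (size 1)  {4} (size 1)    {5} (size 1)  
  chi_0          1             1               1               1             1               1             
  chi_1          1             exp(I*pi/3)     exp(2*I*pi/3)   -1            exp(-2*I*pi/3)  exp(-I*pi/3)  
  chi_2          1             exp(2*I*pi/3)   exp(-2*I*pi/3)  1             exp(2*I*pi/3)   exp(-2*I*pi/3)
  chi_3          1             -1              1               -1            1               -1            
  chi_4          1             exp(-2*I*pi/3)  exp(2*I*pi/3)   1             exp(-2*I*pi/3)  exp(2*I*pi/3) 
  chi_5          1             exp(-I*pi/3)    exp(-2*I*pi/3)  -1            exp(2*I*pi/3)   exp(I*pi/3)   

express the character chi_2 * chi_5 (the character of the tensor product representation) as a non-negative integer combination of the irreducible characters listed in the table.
chi_2 tensor chi_5 = chi_1 (all other irreducibles have multiplicity 0).

Argument: The character of a tensor product is the pointwise product (chi_2 * chi_5)(C) = chi_2(C) * chi_5(C):
  {0}: (1)*(1), {1}: (exp(2*I*pi/3))*(exp(-I*pi/3)), {2}: (exp(-2*I*pi/3))*(exp(-2*I*pi/3)), {3}: (1)*(-1), {4}: (exp(2*I*pi/3))*(exp(2*I*pi/3)), {5}: (exp(-2*I*pi/3))*(exp(I*pi/3))
so (chi_2 * chi_5) takes values
  {0} -> 1, {1} -> exp(I*pi/3), {2} -> exp(2*I*pi/3), {3} -> -1, {4} -> exp(-2*I*pi/3), {5} -> exp(-I*pi/3).
Now take the inner product of this character with each irreducible chi from the table, <chi_2*chi_5, chi> = (1/6) sum_C |C| (chi_2*chi_5)(C) conj(chi(C)):
  <chi_2*chi_5, chi_0> = (1/6)[1*(1)*conj(1) + 1*(exp(I*pi/3))*conj(1) + 1*(exp(2*I*pi/3))*conj(1) + 1*(-1)*conj(1) + 1*(exp(-2*I*pi/3))*conj(1) + 1*(exp(-I*pi/3))*conj(1)]
      = (1/6)[(1) + (exp(I*pi/3)) + (exp(2*I*pi/3)) + (-1) + (exp(-2*I*pi/3)) + (exp(-I*pi/3))] = 0/6 = 0
  <chi_2*chi_5, chi_1> = (1/6)[1*(1)*conj(1) + 1*(exp(I*pi/3))*conj(exp(I*pi/3)) + 1*(exp(2*I*pi/3))*conj(exp(2*I*pi/3)) + 1*(-1)*conj(-1) + 1*(exp(-2*I*pi/3))*conj(exp(-2*I*pi/3)) + 1*(exp(-I*pi/3))*conj(exp(-I*pi/3))]
      = (1/6)[(1) + (1) + (1) + (1) + (1) + (1)] = 6/6 = 1
  <chi_2*chi_5, chi_2> = (1/6)[1*(1)*conj(1) + 1*(exp(I*pi/3))*conj(exp(2*I*pi/3)) + 1*(exp(2*I*pi/3))*conj(exp(-2*I*pi/3)) + 1*(-1)*conj(1) + 1*(exp(-2*I*pi/3))*conj(exp(2*I*pi/3)) + 1*(exp(-I*pi/3))*conj(exp(-2*I*pi/3))]
      = (1/6)[(1) + (exp(-I*pi/3)) + (exp(-2*I*pi/3)) + (-1) + (exp(2*I*pi/3)) + (exp(I*pi/3))] = 0/6 = 0
  <chi_2*chi_5, chi_3> = (1/6)[1*(1)*conj(1) + 1*(exp(I*pi/3))*conj(-1) + 1*(exp(2*I*pi/3))*conj(1) + 1*(-1)*conj(-1) + 1*(exp(-2*I*pi/3))*conj(1) + 1*(exp(-I*pi/3))*conj(-1)]
      = (1/6)[(1) + (-exp(I*pi/3)) + (exp(2*I*pi/3)) + (1) + (exp(-2*I*pi/3)) + (-exp(-I*pi/3))] = 0/6 = 0
  <chi_2*chi_5, chi_4> = (1/6)[1*(1)*conj(1) + 1*(exp(I*pi/3))*conj(exp(-2*I*pi/3)) + 1*(exp(2*I*pi/3))*conj(exp(2*I*pi/3)) + 1*(-1)*conj(1) + 1*(exp(-2*I*pi/3))*conj(exp(-2*I*pi/3)) + 1*(exp(-I*pi/3))*conj(exp(2*I*pi/3))]
      = (1/6)[(1) + (-1) + (1) + (-1) + (1) + (-1)] = 0/6 = 0
  <chi_2*chi_5, chi_5> = (1/6)[1*(1)*conj(1) + 1*(exp(I*pi/3))*conj(exp(-I*pi/3)) + 1*(exp(2*I*pi/3))*conj(exp(-2*I*pi/3)) + 1*(-1)*conj(-1) + 1*(exp(-2*I*pi/3))*conj(exp(2*I*pi/3)) + 1*(exp(-I*pi/3))*conj(exp(I*pi/3))]
      = (1/6)[(1) + (exp(2*I*pi/3)) + (exp(-2*I*pi/3)) + (1) + (exp(2*I*pi/3)) + (exp(-2*I*pi/3))] = 0/6 = 0
(Exp terms are combined using exp(i*s)*conj(exp(i*t)) = exp(i*(s-t)), and sums of them are collapsed using the identity that for every m > 1 the m distinct m-th roots of unity sum to 0, e.g. 1 + exp(2*I*pi/3) + exp(-2*I*pi/3) = 0.)
Hence the multiplicities are chi_1: 1. Dimension check: dim(chi_2)*dim(chi_5) = 1*1 = 1 and sum (mult * dim) = 1*1 = 1.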